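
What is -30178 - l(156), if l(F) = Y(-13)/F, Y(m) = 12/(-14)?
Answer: -5492395/182 ≈ -30178.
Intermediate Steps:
Y(m) = -6/7 (Y(m) = 12*(-1/14) = -6/7)
l(F) = -6/(7*F)
-30178 - l(156) = -30178 - (-6)/(7*156) = -30178 - 1*(-1/182) = -30178 + 1/182 = -5492395/182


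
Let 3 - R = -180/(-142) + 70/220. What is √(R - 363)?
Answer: I*√882212914/1562 ≈ 19.015*I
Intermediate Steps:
R = 2209/1562 (R = 3 - (-180/(-142) + 70/220) = 3 - (-180*(-1/142) + 70*(1/220)) = 3 - (90/71 + 7/22) = 3 - 1*2477/1562 = 3 - 2477/1562 = 2209/1562 ≈ 1.4142)
√(R - 363) = √(2209/1562 - 363) = √(-564797/1562) = I*√882212914/1562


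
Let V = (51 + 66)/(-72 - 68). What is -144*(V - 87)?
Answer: 442692/35 ≈ 12648.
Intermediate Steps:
V = -117/140 (V = 117/(-140) = 117*(-1/140) = -117/140 ≈ -0.83571)
-144*(V - 87) = -144*(-117/140 - 87) = -144*(-12297/140) = 442692/35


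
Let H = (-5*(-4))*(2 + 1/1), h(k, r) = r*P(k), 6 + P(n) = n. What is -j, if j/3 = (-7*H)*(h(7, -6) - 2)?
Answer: -10080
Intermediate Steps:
P(n) = -6 + n
h(k, r) = r*(-6 + k)
H = 60 (H = 20*(2 + 1) = 20*3 = 60)
j = 10080 (j = 3*((-7*60)*(-6*(-6 + 7) - 2)) = 3*(-420*(-6*1 - 2)) = 3*(-420*(-6 - 2)) = 3*(-420*(-8)) = 3*3360 = 10080)
-j = -1*10080 = -10080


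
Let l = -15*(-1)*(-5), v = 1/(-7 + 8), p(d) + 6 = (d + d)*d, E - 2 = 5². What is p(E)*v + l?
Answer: 1377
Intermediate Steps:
E = 27 (E = 2 + 5² = 2 + 25 = 27)
p(d) = -6 + 2*d² (p(d) = -6 + (d + d)*d = -6 + (2*d)*d = -6 + 2*d²)
v = 1 (v = 1/1 = 1)
l = -75 (l = -5*(-3)*(-5) = 15*(-5) = -75)
p(E)*v + l = (-6 + 2*27²)*1 - 75 = (-6 + 2*729)*1 - 75 = (-6 + 1458)*1 - 75 = 1452*1 - 75 = 1452 - 75 = 1377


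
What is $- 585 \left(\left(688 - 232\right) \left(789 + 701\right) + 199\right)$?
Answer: $-397588815$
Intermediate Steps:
$- 585 \left(\left(688 - 232\right) \left(789 + 701\right) + 199\right) = - 585 \left(456 \cdot 1490 + 199\right) = - 585 \left(679440 + 199\right) = \left(-585\right) 679639 = -397588815$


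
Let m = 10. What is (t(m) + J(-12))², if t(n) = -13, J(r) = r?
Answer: 625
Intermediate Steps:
(t(m) + J(-12))² = (-13 - 12)² = (-25)² = 625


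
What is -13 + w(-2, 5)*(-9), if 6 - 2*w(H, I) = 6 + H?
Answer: -22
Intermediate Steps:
w(H, I) = -H/2 (w(H, I) = 3 - (6 + H)/2 = 3 + (-3 - H/2) = -H/2)
-13 + w(-2, 5)*(-9) = -13 - 1/2*(-2)*(-9) = -13 + 1*(-9) = -13 - 9 = -22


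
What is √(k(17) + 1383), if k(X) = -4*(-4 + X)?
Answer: 11*√11 ≈ 36.483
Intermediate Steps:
k(X) = 16 - 4*X
√(k(17) + 1383) = √((16 - 4*17) + 1383) = √((16 - 68) + 1383) = √(-52 + 1383) = √1331 = 11*√11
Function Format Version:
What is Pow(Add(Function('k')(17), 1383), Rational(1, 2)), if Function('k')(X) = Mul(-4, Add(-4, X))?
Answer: Mul(11, Pow(11, Rational(1, 2))) ≈ 36.483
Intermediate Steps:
Function('k')(X) = Add(16, Mul(-4, X))
Pow(Add(Function('k')(17), 1383), Rational(1, 2)) = Pow(Add(Add(16, Mul(-4, 17)), 1383), Rational(1, 2)) = Pow(Add(Add(16, -68), 1383), Rational(1, 2)) = Pow(Add(-52, 1383), Rational(1, 2)) = Pow(1331, Rational(1, 2)) = Mul(11, Pow(11, Rational(1, 2)))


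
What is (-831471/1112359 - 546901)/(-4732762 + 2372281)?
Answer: 608351080930/2625702284679 ≈ 0.23169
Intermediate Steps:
(-831471/1112359 - 546901)/(-4732762 + 2372281) = (-831471*1/1112359 - 546901)/(-2360481) = (-831471/1112359 - 546901)*(-1/2360481) = -608351080930/1112359*(-1/2360481) = 608351080930/2625702284679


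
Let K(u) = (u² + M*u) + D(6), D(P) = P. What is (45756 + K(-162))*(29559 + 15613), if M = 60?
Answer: 2813583192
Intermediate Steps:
K(u) = 6 + u² + 60*u (K(u) = (u² + 60*u) + 6 = 6 + u² + 60*u)
(45756 + K(-162))*(29559 + 15613) = (45756 + (6 + (-162)² + 60*(-162)))*(29559 + 15613) = (45756 + (6 + 26244 - 9720))*45172 = (45756 + 16530)*45172 = 62286*45172 = 2813583192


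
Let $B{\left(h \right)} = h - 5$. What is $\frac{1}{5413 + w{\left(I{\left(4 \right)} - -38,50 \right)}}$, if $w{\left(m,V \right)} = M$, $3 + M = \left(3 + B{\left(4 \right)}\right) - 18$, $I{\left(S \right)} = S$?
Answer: $\frac{1}{5394} \approx 0.00018539$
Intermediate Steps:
$B{\left(h \right)} = -5 + h$ ($B{\left(h \right)} = h - 5 = -5 + h$)
$M = -19$ ($M = -3 + \left(\left(3 + \left(-5 + 4\right)\right) - 18\right) = -3 + \left(\left(3 - 1\right) - 18\right) = -3 + \left(2 - 18\right) = -3 - 16 = -19$)
$w{\left(m,V \right)} = -19$
$\frac{1}{5413 + w{\left(I{\left(4 \right)} - -38,50 \right)}} = \frac{1}{5413 - 19} = \frac{1}{5394}$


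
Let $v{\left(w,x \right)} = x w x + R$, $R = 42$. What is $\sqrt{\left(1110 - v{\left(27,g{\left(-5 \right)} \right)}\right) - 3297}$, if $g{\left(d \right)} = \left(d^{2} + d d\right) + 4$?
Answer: $i \sqrt{80961} \approx 284.54 i$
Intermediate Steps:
$g{\left(d \right)} = 4 + 2 d^{2}$ ($g{\left(d \right)} = \left(d^{2} + d^{2}\right) + 4 = 2 d^{2} + 4 = 4 + 2 d^{2}$)
$v{\left(w,x \right)} = 42 + w x^{2}$ ($v{\left(w,x \right)} = x w x + 42 = w x x + 42 = w x^{2} + 42 = 42 + w x^{2}$)
$\sqrt{\left(1110 - v{\left(27,g{\left(-5 \right)} \right)}\right) - 3297} = \sqrt{\left(1110 - \left(42 + 27 \left(4 + 2 \left(-5\right)^{2}\right)^{2}\right)\right) - 3297} = \sqrt{\left(1110 - \left(42 + 27 \left(4 + 2 \cdot 25\right)^{2}\right)\right) - 3297} = \sqrt{\left(1110 - \left(42 + 27 \left(4 + 50\right)^{2}\right)\right) - 3297} = \sqrt{\left(1110 - \left(42 + 27 \cdot 54^{2}\right)\right) - 3297} = \sqrt{\left(1110 - \left(42 + 27 \cdot 2916\right)\right) - 3297} = \sqrt{\left(1110 - \left(42 + 78732\right)\right) - 3297} = \sqrt{\left(1110 - 78774\right) - 3297} = \sqrt{-77664 - 3297} = \sqrt{-80961} = i \sqrt{80961}$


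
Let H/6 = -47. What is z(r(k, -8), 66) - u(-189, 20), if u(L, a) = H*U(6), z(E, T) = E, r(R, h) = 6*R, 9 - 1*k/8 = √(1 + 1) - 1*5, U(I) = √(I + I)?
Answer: 672 - 48*√2 + 564*√3 ≈ 1581.0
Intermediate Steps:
U(I) = √2*√I (U(I) = √(2*I) = √2*√I)
H = -282 (H = 6*(-47) = -282)
k = 112 - 8*√2 (k = 72 - 8*(√(1 + 1) - 1*5) = 72 - 8*(√2 - 5) = 72 - 8*(-5 + √2) = 72 + (40 - 8*√2) = 112 - 8*√2 ≈ 100.69)
u(L, a) = -564*√3 (u(L, a) = -282*√2*√6 = -564*√3)
z(r(k, -8), 66) - u(-189, 20) = 6*(112 - 8*√2) - (-564)*√3 = (672 - 48*√2) + 564*√3 = 672 - 48*√2 + 564*√3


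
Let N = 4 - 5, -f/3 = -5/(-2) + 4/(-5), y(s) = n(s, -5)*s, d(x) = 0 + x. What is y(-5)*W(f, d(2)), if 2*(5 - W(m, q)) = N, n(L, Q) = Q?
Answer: 275/2 ≈ 137.50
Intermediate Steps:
d(x) = x
y(s) = -5*s
f = -51/10 (f = -3*(-5/(-2) + 4/(-5)) = -3*(-5*(-½) + 4*(-⅕)) = -3*(5/2 - ⅘) = -3*17/10 = -51/10 ≈ -5.1000)
N = -1
W(m, q) = 11/2 (W(m, q) = 5 - ½*(-1) = 5 + ½ = 11/2)
y(-5)*W(f, d(2)) = -5*(-5)*(11/2) = 25*(11/2) = 275/2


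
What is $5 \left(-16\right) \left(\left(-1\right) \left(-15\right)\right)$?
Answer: $-1200$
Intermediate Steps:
$5 \left(-16\right) \left(\left(-1\right) \left(-15\right)\right) = \left(-80\right) 15 = -1200$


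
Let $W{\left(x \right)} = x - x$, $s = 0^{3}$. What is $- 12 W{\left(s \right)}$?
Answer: $0$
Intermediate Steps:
$s = 0$
$W{\left(x \right)} = 0$
$- 12 W{\left(s \right)} = \left(-12\right) 0 = 0$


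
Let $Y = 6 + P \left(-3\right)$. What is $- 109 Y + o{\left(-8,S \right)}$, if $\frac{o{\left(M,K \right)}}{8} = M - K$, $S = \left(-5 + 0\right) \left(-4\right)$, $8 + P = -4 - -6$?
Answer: $-2840$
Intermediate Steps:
$P = -6$ ($P = -8 - -2 = -8 + \left(-4 + 6\right) = -8 + 2 = -6$)
$S = 20$ ($S = \left(-5\right) \left(-4\right) = 20$)
$Y = 24$ ($Y = 6 - -18 = 6 + 18 = 24$)
$o{\left(M,K \right)} = - 8 K + 8 M$ ($o{\left(M,K \right)} = 8 \left(M - K\right) = - 8 K + 8 M$)
$- 109 Y + o{\left(-8,S \right)} = \left(-109\right) 24 + \left(\left(-8\right) 20 + 8 \left(-8\right)\right) = -2616 - 224 = -2840$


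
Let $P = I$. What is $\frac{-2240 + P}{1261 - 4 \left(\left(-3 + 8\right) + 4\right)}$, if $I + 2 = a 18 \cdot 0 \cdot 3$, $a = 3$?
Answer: $- \frac{2242}{1225} \approx -1.8302$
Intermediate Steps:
$I = -2$ ($I = -2 + 3 \cdot 18 \cdot 0 \cdot 3 = -2 + 54 \cdot 0 = -2 + 0 = -2$)
$P = -2$
$\frac{-2240 + P}{1261 - 4 \left(\left(-3 + 8\right) + 4\right)} = \frac{-2240 - 2}{1261 - 4 \left(\left(-3 + 8\right) + 4\right)} = - \frac{2242}{1261 - 4 \left(5 + 4\right)} = - \frac{2242}{1261 - 36} = - \frac{2242}{1225}$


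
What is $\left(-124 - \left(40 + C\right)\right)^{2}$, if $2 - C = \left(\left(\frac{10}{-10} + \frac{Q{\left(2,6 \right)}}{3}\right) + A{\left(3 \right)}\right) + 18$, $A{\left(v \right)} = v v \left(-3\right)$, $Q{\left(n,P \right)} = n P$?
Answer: $29584$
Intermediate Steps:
$Q{\left(n,P \right)} = P n$
$A{\left(v \right)} = - 3 v^{2}$ ($A{\left(v \right)} = v^{2} \left(-3\right) = - 3 v^{2}$)
$C = 8$ ($C = 2 - \left(\left(\left(\frac{10}{-10} + \frac{6 \cdot 2}{3}\right) - 3 \cdot 3^{2}\right) + 18\right) = 2 - \left(\left(\left(10 \left(- \frac{1}{10}\right) + 12 \cdot \frac{1}{3}\right) - 27\right) + 18\right) = 2 - \left(\left(\left(-1 + 4\right) - 27\right) + 18\right) = 2 - \left(\left(3 - 27\right) + 18\right) = 2 - \left(-24 + 18\right) = 2 - -6 = 2 + 6 = 8$)
$\left(-124 - \left(40 + C\right)\right)^{2} = \left(-124 - 48\right)^{2} = \left(-172\right)^{2} = 29584$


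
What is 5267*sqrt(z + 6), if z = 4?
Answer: 5267*sqrt(10) ≈ 16656.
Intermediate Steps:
5267*sqrt(z + 6) = 5267*sqrt(4 + 6) = 5267*sqrt(10)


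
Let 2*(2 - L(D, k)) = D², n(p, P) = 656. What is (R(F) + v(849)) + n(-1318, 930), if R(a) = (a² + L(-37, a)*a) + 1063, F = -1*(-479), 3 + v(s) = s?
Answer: -189823/2 ≈ -94912.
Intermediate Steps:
v(s) = -3 + s
L(D, k) = 2 - D²/2
F = 479
R(a) = 1063 + a² - 1365*a/2 (R(a) = (a² + (2 - ½*(-37)²)*a) + 1063 = (a² + (2 - ½*1369)*a) + 1063 = (a² + (2 - 1369/2)*a) + 1063 = (a² - 1365*a/2) + 1063 = 1063 + a² - 1365*a/2)
(R(F) + v(849)) + n(-1318, 930) = ((1063 + 479² - 1365/2*479) + (-3 + 849)) + 656 = ((1063 + 229441 - 653835/2) + 846) + 656 = (-192827/2 + 846) + 656 = -191135/2 + 656 = -189823/2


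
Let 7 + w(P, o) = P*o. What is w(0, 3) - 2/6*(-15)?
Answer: -2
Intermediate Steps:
w(P, o) = -7 + P*o
w(0, 3) - 2/6*(-15) = (-7 + 0*3) - 2/6*(-15) = (-7 + 0) - 2*⅙*(-15) = -7 - ⅓*(-15) = -7 + 5 = -2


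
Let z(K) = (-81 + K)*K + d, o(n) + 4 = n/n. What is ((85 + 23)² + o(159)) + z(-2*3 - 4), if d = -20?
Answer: 12551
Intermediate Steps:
o(n) = -3 (o(n) = -4 + n/n = -4 + 1 = -3)
z(K) = -20 + K*(-81 + K) (z(K) = (-81 + K)*K - 20 = K*(-81 + K) - 20 = -20 + K*(-81 + K))
((85 + 23)² + o(159)) + z(-2*3 - 4) = ((85 + 23)² - 3) + (-20 + (-2*3 - 4)² - 81*(-2*3 - 4)) = (108² - 3) + (-20 + (-6 - 4)² - 81*(-6 - 4)) = (11664 - 3) + (-20 + (-10)² - 81*(-10)) = 11661 + (-20 + 100 + 810) = 11661 + 890 = 12551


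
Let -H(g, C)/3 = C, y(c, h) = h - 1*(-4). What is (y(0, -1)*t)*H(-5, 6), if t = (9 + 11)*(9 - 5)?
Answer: -4320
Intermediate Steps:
y(c, h) = 4 + h (y(c, h) = h + 4 = 4 + h)
H(g, C) = -3*C
t = 80 (t = 20*4 = 80)
(y(0, -1)*t)*H(-5, 6) = ((4 - 1)*80)*(-3*6) = (3*80)*(-18) = 240*(-18) = -4320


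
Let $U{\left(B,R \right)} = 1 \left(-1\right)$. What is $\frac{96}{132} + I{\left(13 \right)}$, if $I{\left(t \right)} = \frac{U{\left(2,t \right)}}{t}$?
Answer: $\frac{93}{143} \approx 0.65035$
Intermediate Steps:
$U{\left(B,R \right)} = -1$
$I{\left(t \right)} = - \frac{1}{t}$
$\frac{96}{132} + I{\left(13 \right)} = \frac{96}{132} - \frac{1}{13} = 96 \cdot \frac{1}{132} - \frac{1}{13} = \frac{8}{11} - \frac{1}{13} = \frac{93}{143}$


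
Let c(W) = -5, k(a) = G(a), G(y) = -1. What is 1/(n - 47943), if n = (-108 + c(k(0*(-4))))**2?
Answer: -1/35174 ≈ -2.8430e-5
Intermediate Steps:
k(a) = -1
n = 12769 (n = (-108 - 5)**2 = (-113)**2 = 12769)
1/(n - 47943) = 1/(12769 - 47943) = 1/(-35174) = -1/35174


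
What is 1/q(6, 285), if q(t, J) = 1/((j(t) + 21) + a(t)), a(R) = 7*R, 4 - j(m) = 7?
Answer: 60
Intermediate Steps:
j(m) = -3 (j(m) = 4 - 1*7 = 4 - 7 = -3)
q(t, J) = 1/(18 + 7*t) (q(t, J) = 1/((-3 + 21) + 7*t) = 1/(18 + 7*t))
1/q(6, 285) = 1/(1/(18 + 7*6)) = 1/(1/(18 + 42)) = 1/(1/60) = 60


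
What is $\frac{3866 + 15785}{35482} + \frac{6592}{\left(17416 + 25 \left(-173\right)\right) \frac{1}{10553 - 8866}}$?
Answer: $\frac{394842070569}{464494862} \approx 850.05$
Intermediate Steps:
$\frac{3866 + 15785}{35482} + \frac{6592}{\left(17416 + 25 \left(-173\right)\right) \frac{1}{10553 - 8866}} = 19651 \cdot \frac{1}{35482} + \frac{6592}{\left(17416 - 4325\right) \frac{1}{1687}} = \frac{19651}{35482} + \frac{6592}{13091 \cdot \frac{1}{1687}} = \frac{19651}{35482} + \frac{6592}{\frac{13091}{1687}} = \frac{19651}{35482} + 6592 \cdot \frac{1687}{13091} = \frac{19651}{35482} + \frac{11120704}{13091} = \frac{394842070569}{464494862}$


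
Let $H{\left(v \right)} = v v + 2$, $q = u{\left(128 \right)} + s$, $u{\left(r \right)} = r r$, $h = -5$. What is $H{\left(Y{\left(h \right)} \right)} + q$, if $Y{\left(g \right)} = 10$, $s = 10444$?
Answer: $26930$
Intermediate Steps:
$u{\left(r \right)} = r^{2}$
$q = 26828$ ($q = 128^{2} + 10444 = 16384 + 10444 = 26828$)
$H{\left(v \right)} = 2 + v^{2}$ ($H{\left(v \right)} = v^{2} + 2 = 2 + v^{2}$)
$H{\left(Y{\left(h \right)} \right)} + q = \left(2 + 10^{2}\right) + 26828 = \left(2 + 100\right) + 26828 = 102 + 26828 = 26930$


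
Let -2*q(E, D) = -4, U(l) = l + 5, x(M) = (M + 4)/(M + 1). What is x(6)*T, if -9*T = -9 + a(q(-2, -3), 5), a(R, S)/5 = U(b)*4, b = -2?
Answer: -170/21 ≈ -8.0952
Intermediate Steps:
x(M) = (4 + M)/(1 + M)
U(l) = 5 + l
q(E, D) = 2 (q(E, D) = -1/2*(-4) = 2)
a(R, S) = 60 (a(R, S) = 5*((5 - 2)*4) = 5*(3*4) = 5*12 = 60)
T = -17/3 (T = -(-9 + 60)/9 = -1/9*51 = -17/3 ≈ -5.6667)
x(6)*T = ((4 + 6)/(1 + 6))*(-17/3) = (10/7)*(-17/3) = -170/21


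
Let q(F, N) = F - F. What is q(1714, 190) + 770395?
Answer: 770395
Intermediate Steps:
q(F, N) = 0
q(1714, 190) + 770395 = 0 + 770395 = 770395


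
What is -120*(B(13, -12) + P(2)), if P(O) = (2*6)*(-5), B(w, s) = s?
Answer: 8640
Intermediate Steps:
P(O) = -60 (P(O) = 12*(-5) = -60)
-120*(B(13, -12) + P(2)) = -120*(-12 - 60) = -120*(-72) = 8640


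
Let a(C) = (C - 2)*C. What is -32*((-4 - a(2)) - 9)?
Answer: 416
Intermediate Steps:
a(C) = C*(-2 + C) (a(C) = (-2 + C)*C = C*(-2 + C))
-32*((-4 - a(2)) - 9) = -32*((-4 - 2*(-2 + 2)) - 9) = -32*((-4 - 2*0) - 9) = -32*((-4 - 1*0) - 9) = -32*((-4 + 0) - 9) = -32*(-4 - 9) = -32*(-13) = 416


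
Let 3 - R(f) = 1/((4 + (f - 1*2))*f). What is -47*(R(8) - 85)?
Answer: 308367/80 ≈ 3854.6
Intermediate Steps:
R(f) = 3 - 1/(f*(2 + f)) (R(f) = 3 - 1/((4 + (f - 1*2))*f) = 3 - 1/((4 + (f - 2))*f) = 3 - 1/((4 + (-2 + f))*f) = 3 - 1/((2 + f)*f) = 3 - 1/(f*(2 + f)))
-47*(R(8) - 85) = -47*((-1 + 3*8² + 6*8)/(8*(2 + 8)) - 85) = -47*((⅛)*(-1 + 3*64 + 48)/10 - 85) = -47*((⅛)*(⅒)*(-1 + 192 + 48) - 85) = -47*((⅛)*(⅒)*239 - 85) = -47*(239/80 - 85) = -47*(-6561/80) = 308367/80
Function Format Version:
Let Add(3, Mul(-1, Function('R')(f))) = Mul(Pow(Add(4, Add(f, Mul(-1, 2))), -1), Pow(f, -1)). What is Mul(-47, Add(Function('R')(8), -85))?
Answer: Rational(308367, 80) ≈ 3854.6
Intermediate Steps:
Function('R')(f) = Add(3, Mul(-1, Pow(f, -1), Pow(Add(2, f), -1))) (Function('R')(f) = Add(3, Mul(-1, Mul(Pow(Add(4, Add(f, Mul(-1, 2))), -1), Pow(f, -1)))) = Add(3, Mul(-1, Mul(Pow(Add(4, Add(f, -2)), -1), Pow(f, -1)))) = Add(3, Mul(-1, Mul(Pow(Add(4, Add(-2, f)), -1), Pow(f, -1)))) = Add(3, Mul(-1, Mul(Pow(Add(2, f), -1), Pow(f, -1)))) = Add(3, Mul(-1, Mul(Pow(f, -1), Pow(Add(2, f), -1)))) = Add(3, Mul(-1, Pow(f, -1), Pow(Add(2, f), -1))))
Mul(-47, Add(Function('R')(8), -85)) = Mul(-47, Add(Mul(Pow(8, -1), Pow(Add(2, 8), -1), Add(-1, Mul(3, Pow(8, 2)), Mul(6, 8))), -85)) = Mul(-47, Add(Mul(Rational(1, 8), Pow(10, -1), Add(-1, Mul(3, 64), 48)), -85)) = Mul(-47, Add(Mul(Rational(1, 8), Rational(1, 10), Add(-1, 192, 48)), -85)) = Mul(-47, Add(Mul(Rational(1, 8), Rational(1, 10), 239), -85)) = Mul(-47, Add(Rational(239, 80), -85)) = Mul(-47, Rational(-6561, 80)) = Rational(308367, 80)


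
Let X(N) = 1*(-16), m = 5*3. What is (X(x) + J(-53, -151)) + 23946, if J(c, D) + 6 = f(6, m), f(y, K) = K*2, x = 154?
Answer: 23954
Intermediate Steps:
m = 15
X(N) = -16
f(y, K) = 2*K
J(c, D) = 24 (J(c, D) = -6 + 2*15 = -6 + 30 = 24)
(X(x) + J(-53, -151)) + 23946 = (-16 + 24) + 23946 = 8 + 23946 = 23954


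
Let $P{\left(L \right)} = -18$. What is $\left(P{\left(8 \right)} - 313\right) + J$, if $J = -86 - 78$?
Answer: $-495$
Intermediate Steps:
$J = -164$ ($J = -86 - 78 = -164$)
$\left(P{\left(8 \right)} - 313\right) + J = \left(-18 - 313\right) - 164 = -331 - 164 = -495$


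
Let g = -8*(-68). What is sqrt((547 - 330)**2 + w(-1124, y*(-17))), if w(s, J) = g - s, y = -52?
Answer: sqrt(48757) ≈ 220.81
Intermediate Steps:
g = 544
w(s, J) = 544 - s
sqrt((547 - 330)**2 + w(-1124, y*(-17))) = sqrt((547 - 330)**2 + (544 - 1*(-1124))) = sqrt(217**2 + (544 + 1124)) = sqrt(47089 + 1668) = sqrt(48757)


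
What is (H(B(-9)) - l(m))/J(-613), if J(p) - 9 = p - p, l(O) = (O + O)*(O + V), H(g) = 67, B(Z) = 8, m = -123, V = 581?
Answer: 112735/9 ≈ 12526.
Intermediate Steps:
l(O) = 2*O*(581 + O) (l(O) = (O + O)*(O + 581) = (2*O)*(581 + O) = 2*O*(581 + O))
J(p) = 9 (J(p) = 9 + (p - p) = 9 + 0 = 9)
(H(B(-9)) - l(m))/J(-613) = (67 - 2*(-123)*(581 - 123))/9 = (67 - 2*(-123)*458)*(⅑) = (67 - 1*(-112668))*(⅑) = (67 + 112668)*(⅑) = 112735*(⅑) = 112735/9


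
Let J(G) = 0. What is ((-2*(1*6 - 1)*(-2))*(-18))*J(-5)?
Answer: 0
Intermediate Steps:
((-2*(1*6 - 1)*(-2))*(-18))*J(-5) = ((-2*(1*6 - 1)*(-2))*(-18))*0 = ((-2*(6 - 1)*(-2))*(-18))*0 = ((-2*5*(-2))*(-18))*0 = (-10*(-2)*(-18))*0 = (20*(-18))*0 = -360*0 = 0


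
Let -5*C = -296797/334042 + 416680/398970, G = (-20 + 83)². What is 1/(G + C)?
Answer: 6057851670/24043424409853 ≈ 0.00025195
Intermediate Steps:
G = 3969 (G = 63² = 3969)
C = -188868377/6057851670 (C = -(-296797/334042 + 416680/398970)/5 = -(-296797*1/334042 + 416680*(1/398970))/5 = -(-296797/334042 + 3788/3627)/5 = -⅕*188868377/1211570334 = -188868377/6057851670 ≈ -0.031177)
1/(G + C) = 1/(3969 - 188868377/6057851670) = 1/(24043424409853/6057851670) = 6057851670/24043424409853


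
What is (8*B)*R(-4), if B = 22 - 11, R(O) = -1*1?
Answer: -88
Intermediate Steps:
R(O) = -1
B = 11
(8*B)*R(-4) = (8*11)*(-1) = 88*(-1) = -88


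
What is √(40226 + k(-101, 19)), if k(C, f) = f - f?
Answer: √40226 ≈ 200.56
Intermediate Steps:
k(C, f) = 0
√(40226 + k(-101, 19)) = √(40226 + 0) = √40226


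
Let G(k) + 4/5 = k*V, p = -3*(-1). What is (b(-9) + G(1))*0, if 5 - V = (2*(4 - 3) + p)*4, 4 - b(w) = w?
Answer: 0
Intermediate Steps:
p = 3
b(w) = 4 - w
V = -15 (V = 5 - (2*(4 - 3) + 3)*4 = 5 - (2*1 + 3)*4 = 5 - (2 + 3)*4 = 5 - 5*4 = 5 - 1*20 = 5 - 20 = -15)
G(k) = -⅘ - 15*k (G(k) = -⅘ + k*(-15) = -⅘ - 15*k)
(b(-9) + G(1))*0 = ((4 - 1*(-9)) + (-⅘ - 15*1))*0 = ((4 + 9) + (-⅘ - 15))*0 = (13 - 79/5)*0 = -14/5*0 = 0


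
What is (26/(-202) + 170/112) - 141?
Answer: -789639/5656 ≈ -139.61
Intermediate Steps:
(26/(-202) + 170/112) - 141 = (26*(-1/202) + 170*(1/112)) - 141 = (-13/101 + 85/56) - 141 = 7857/5656 - 141 = -789639/5656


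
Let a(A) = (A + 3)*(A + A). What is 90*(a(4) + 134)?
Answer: 17100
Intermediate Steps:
a(A) = 2*A*(3 + A) (a(A) = (3 + A)*(2*A) = 2*A*(3 + A))
90*(a(4) + 134) = 90*(2*4*(3 + 4) + 134) = 90*(2*4*7 + 134) = 90*(56 + 134) = 90*190 = 17100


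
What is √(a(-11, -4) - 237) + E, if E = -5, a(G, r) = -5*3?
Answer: -5 + 6*I*√7 ≈ -5.0 + 15.875*I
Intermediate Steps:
a(G, r) = -15
√(a(-11, -4) - 237) + E = √(-15 - 237) - 5 = √(-252) - 5 = 6*I*√7 - 5 = -5 + 6*I*√7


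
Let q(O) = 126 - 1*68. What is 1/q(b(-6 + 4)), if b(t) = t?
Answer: 1/58 ≈ 0.017241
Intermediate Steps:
q(O) = 58 (q(O) = 126 - 68 = 58)
1/q(b(-6 + 4)) = 1/58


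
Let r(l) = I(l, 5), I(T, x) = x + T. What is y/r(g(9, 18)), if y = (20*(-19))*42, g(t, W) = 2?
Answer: -2280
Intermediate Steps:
y = -15960 (y = -380*42 = -15960)
I(T, x) = T + x
r(l) = 5 + l (r(l) = l + 5 = 5 + l)
y/r(g(9, 18)) = -15960/(5 + 2) = -15960/7 = -15960*⅐ = -2280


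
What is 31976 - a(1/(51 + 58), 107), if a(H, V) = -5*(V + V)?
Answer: 33046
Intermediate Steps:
a(H, V) = -10*V
31976 - a(1/(51 + 58), 107) = 31976 - (-10)*107 = 31976 - 1*(-1070) = 31976 + 1070 = 33046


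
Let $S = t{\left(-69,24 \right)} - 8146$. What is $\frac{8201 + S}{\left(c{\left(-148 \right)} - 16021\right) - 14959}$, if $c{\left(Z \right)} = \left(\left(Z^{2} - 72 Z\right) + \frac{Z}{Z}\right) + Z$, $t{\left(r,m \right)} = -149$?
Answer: $- \frac{94}{1433} \approx -0.065597$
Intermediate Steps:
$c{\left(Z \right)} = 1 + Z^{2} - 71 Z$ ($c{\left(Z \right)} = \left(\left(Z^{2} - 72 Z\right) + 1\right) + Z = \left(1 + Z^{2} - 72 Z\right) + Z = 1 + Z^{2} - 71 Z$)
$S = -8295$ ($S = -149 - 8146 = -8295$)
$\frac{8201 + S}{\left(c{\left(-148 \right)} - 16021\right) - 14959} = \frac{8201 - 8295}{\left(\left(1 + \left(-148\right)^{2} - -10508\right) - 16021\right) - 14959} = - \frac{94}{\left(\left(1 + 21904 + 10508\right) - 16021\right) - 14959} = - \frac{94}{\left(32413 - 16021\right) - 14959} = - \frac{94}{16392 - 14959} = - \frac{94}{1433}$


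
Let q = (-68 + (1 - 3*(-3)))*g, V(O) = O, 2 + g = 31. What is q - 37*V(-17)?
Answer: -1053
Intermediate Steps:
g = 29 (g = -2 + 31 = 29)
q = -1682 (q = (-68 + (1 - 3*(-3)))*29 = (-68 + (1 + 9))*29 = (-68 + 10)*29 = -58*29 = -1682)
q - 37*V(-17) = -1682 - 37*(-17) = -1682 - 1*(-629) = -1682 + 629 = -1053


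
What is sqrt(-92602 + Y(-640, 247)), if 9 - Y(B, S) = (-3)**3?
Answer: I*sqrt(92566) ≈ 304.25*I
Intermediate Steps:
Y(B, S) = 36 (Y(B, S) = 9 - 1*(-3)**3 = 9 - 1*(-27) = 9 + 27 = 36)
sqrt(-92602 + Y(-640, 247)) = sqrt(-92602 + 36) = sqrt(-92566) = I*sqrt(92566)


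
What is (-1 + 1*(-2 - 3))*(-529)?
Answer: 3174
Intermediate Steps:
(-1 + 1*(-2 - 3))*(-529) = (-1 + 1*(-5))*(-529) = (-1 - 5)*(-529) = -6*(-529) = 3174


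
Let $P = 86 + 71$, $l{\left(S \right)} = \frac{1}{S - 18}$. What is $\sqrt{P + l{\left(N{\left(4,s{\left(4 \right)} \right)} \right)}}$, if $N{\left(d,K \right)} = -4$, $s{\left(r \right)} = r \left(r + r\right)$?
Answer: $\frac{\sqrt{75966}}{22} \approx 12.528$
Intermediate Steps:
$s{\left(r \right)} = 2 r^{2}$ ($s{\left(r \right)} = r 2 r = 2 r^{2}$)
$l{\left(S \right)} = \frac{1}{-18 + S}$
$P = 157$
$\sqrt{P + l{\left(N{\left(4,s{\left(4 \right)} \right)} \right)}} = \sqrt{157 + \frac{1}{-18 - 4}} = \sqrt{157 + \frac{1}{-22}} = \sqrt{157 - \frac{1}{22}} = \sqrt{\frac{3453}{22}} = \frac{\sqrt{75966}}{22}$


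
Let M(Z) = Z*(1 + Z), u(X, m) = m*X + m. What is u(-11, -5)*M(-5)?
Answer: 1000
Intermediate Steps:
u(X, m) = m + X*m (u(X, m) = X*m + m = m + X*m)
u(-11, -5)*M(-5) = (-5*(1 - 11))*(-5*(1 - 5)) = (-5*(-10))*(-5*(-4)) = 50*20 = 1000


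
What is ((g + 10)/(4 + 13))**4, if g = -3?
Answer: 2401/83521 ≈ 0.028747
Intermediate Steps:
((g + 10)/(4 + 13))**4 = ((-3 + 10)/(4 + 13))**4 = (7/17)**4 = 2401/83521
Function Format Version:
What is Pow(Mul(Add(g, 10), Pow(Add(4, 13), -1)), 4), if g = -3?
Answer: Rational(2401, 83521) ≈ 0.028747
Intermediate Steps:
Pow(Mul(Add(g, 10), Pow(Add(4, 13), -1)), 4) = Pow(Mul(Add(-3, 10), Pow(Add(4, 13), -1)), 4) = Pow(Mul(7, Pow(17, -1)), 4) = Pow(Mul(7, Rational(1, 17)), 4) = Pow(Rational(7, 17), 4) = Rational(2401, 83521)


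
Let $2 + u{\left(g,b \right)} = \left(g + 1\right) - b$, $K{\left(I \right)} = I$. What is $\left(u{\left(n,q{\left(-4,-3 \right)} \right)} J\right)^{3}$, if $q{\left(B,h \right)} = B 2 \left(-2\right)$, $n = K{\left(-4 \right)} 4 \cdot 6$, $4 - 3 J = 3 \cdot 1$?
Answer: $- \frac{1442897}{27} \approx -53441.0$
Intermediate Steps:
$J = \frac{1}{3}$ ($J = \frac{4}{3} - \frac{3 \cdot 1}{3} = \frac{4}{3} - 1 = \frac{1}{3} \approx 0.33333$)
$n = -96$ ($n = \left(-4\right) 4 \cdot 6 = \left(-16\right) 6 = -96$)
$q{\left(B,h \right)} = - 4 B$ ($q{\left(B,h \right)} = 2 B \left(-2\right) = - 4 B$)
$u{\left(g,b \right)} = -1 + g - b$ ($u{\left(g,b \right)} = -2 - \left(-1 + b - g\right) = -2 + \left(1 + g - b\right) = -1 + g - b$)
$\left(u{\left(n,q{\left(-4,-3 \right)} \right)} J\right)^{3} = \left(\left(-1 - 96 - \left(-4\right) \left(-4\right)\right) \frac{1}{3}\right)^{3} = \left(\left(-1 - 96 - 16\right) \frac{1}{3}\right)^{3} = \left(\left(-113\right) \frac{1}{3}\right)^{3} = \left(- \frac{113}{3}\right)^{3} = - \frac{1442897}{27}$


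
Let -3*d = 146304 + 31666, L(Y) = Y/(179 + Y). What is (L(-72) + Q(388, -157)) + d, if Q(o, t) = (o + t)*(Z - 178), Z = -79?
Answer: -38099813/321 ≈ -1.1869e+5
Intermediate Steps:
d = -177970/3 (d = -(146304 + 31666)/3 = -⅓*177970 = -177970/3 ≈ -59323.)
Q(o, t) = -257*o - 257*t (Q(o, t) = (o + t)*(-79 - 178) = (o + t)*(-257) = -257*o - 257*t)
(L(-72) + Q(388, -157)) + d = (-72/(179 - 72) + (-257*388 - 257*(-157))) - 177970/3 = (-72/107 + (-99716 + 40349)) - 177970/3 = (-72*1/107 - 59367) - 177970/3 = (-72/107 - 59367) - 177970/3 = -6352341/107 - 177970/3 = -38099813/321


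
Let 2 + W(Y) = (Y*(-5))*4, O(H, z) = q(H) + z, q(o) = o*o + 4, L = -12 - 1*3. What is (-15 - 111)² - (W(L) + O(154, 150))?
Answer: -8292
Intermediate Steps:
L = -15 (L = -12 - 3 = -15)
q(o) = 4 + o² (q(o) = o² + 4 = 4 + o²)
O(H, z) = 4 + z + H² (O(H, z) = (4 + H²) + z = 4 + z + H²)
W(Y) = -2 - 20*Y (W(Y) = -2 + (Y*(-5))*4 = -2 - 5*Y*4 = -2 - 20*Y)
(-15 - 111)² - (W(L) + O(154, 150)) = (-15 - 111)² - ((-2 - 20*(-15)) + (4 + 150 + 154²)) = (-126)² - ((-2 + 300) + (4 + 150 + 23716)) = 15876 - (298 + 23870) = 15876 - 1*24168 = 15876 - 24168 = -8292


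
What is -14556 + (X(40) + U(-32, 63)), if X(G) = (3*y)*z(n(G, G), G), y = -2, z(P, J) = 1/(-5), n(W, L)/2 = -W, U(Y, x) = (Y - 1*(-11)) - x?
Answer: -73194/5 ≈ -14639.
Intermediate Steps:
U(Y, x) = 11 + Y - x (U(Y, x) = (Y + 11) - x = (11 + Y) - x = 11 + Y - x)
n(W, L) = -2*W (n(W, L) = 2*(-W) = -2*W)
z(P, J) = -⅕
X(G) = 6/5 (X(G) = (3*(-2))*(-⅕) = -6*(-⅕) = 6/5)
-14556 + (X(40) + U(-32, 63)) = -14556 + (6/5 + (11 - 32 - 1*63)) = -14556 + (6/5 + (11 - 32 - 63)) = -14556 + (6/5 - 84) = -14556 - 414/5 = -73194/5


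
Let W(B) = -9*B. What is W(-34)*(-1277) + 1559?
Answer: -389203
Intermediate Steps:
W(-34)*(-1277) + 1559 = -9*(-34)*(-1277) + 1559 = 306*(-1277) + 1559 = -390762 + 1559 = -389203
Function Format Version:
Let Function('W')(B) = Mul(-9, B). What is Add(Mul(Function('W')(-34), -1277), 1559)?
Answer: -389203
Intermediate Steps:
Add(Mul(Function('W')(-34), -1277), 1559) = Add(Mul(Mul(-9, -34), -1277), 1559) = Add(Mul(306, -1277), 1559) = Add(-390762, 1559) = -389203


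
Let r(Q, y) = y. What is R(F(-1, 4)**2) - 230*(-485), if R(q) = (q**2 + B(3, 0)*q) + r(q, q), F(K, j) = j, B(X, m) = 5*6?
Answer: 112302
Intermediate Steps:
B(X, m) = 30
R(q) = q**2 + 31*q (R(q) = (q**2 + 30*q) + q = q**2 + 31*q)
R(F(-1, 4)**2) - 230*(-485) = 4**2*(31 + 4**2) - 230*(-485) = 16*(31 + 16) + 111550 = 16*47 + 111550 = 752 + 111550 = 112302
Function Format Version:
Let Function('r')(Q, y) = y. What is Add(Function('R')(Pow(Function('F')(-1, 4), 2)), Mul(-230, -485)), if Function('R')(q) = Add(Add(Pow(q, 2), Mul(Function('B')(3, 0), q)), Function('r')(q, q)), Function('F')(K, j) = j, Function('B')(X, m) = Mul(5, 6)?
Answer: 112302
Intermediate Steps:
Function('B')(X, m) = 30
Function('R')(q) = Add(Pow(q, 2), Mul(31, q)) (Function('R')(q) = Add(Add(Pow(q, 2), Mul(30, q)), q) = Add(Pow(q, 2), Mul(31, q)))
Add(Function('R')(Pow(Function('F')(-1, 4), 2)), Mul(-230, -485)) = Add(Mul(Pow(4, 2), Add(31, Pow(4, 2))), Mul(-230, -485)) = Add(Mul(16, Add(31, 16)), 111550) = Add(Mul(16, 47), 111550) = Add(752, 111550) = 112302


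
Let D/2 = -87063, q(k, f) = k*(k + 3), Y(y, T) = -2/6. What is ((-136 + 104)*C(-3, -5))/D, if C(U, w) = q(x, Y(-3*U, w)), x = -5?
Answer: 160/87063 ≈ 0.0018377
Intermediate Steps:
Y(y, T) = -1/3 (Y(y, T) = -2*1/6 = -1/3)
q(k, f) = k*(3 + k)
C(U, w) = 10 (C(U, w) = -5*(3 - 5) = -5*(-2) = 10)
D = -174126 (D = 2*(-87063) = -174126)
((-136 + 104)*C(-3, -5))/D = ((-136 + 104)*10)/(-174126) = -32*10*(-1/174126) = -320*(-1/174126) = 160/87063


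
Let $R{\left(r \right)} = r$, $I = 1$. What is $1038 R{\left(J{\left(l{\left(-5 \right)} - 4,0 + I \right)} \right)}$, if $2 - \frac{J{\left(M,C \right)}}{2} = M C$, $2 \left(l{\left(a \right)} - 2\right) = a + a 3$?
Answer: $29064$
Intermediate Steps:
$l{\left(a \right)} = 2 + 2 a$ ($l{\left(a \right)} = 2 + \frac{a + a 3}{2} = 2 + \frac{a + 3 a}{2} = 2 + \frac{4 a}{2} = 2 + 2 a$)
$J{\left(M,C \right)} = 4 - 2 C M$ ($J{\left(M,C \right)} = 4 - 2 M C = 4 - 2 C M$)
$1038 R{\left(J{\left(l{\left(-5 \right)} - 4,0 + I \right)} \right)} = 1038 \left(4 - 2 \left(0 + 1\right) \left(\left(2 + 2 \left(-5\right)\right) - 4\right)\right) = 1038 \left(4 - 2 \left(\left(2 - 10\right) - 4\right)\right) = 1038 \left(4 - 2 \left(-8 - 4\right)\right) = 1038 \left(4 - 2 \left(-12\right)\right) = 1038 \left(4 + 24\right) = 1038 \cdot 28 = 29064$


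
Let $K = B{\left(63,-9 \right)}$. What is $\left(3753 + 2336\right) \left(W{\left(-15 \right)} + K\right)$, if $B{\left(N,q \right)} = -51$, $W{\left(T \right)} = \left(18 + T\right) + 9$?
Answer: $-237471$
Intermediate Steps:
$W{\left(T \right)} = 27 + T$
$K = -51$
$\left(3753 + 2336\right) \left(W{\left(-15 \right)} + K\right) = \left(3753 + 2336\right) \left(\left(27 - 15\right) - 51\right) = 6089 \left(12 - 51\right) = 6089 \left(-39\right) = -237471$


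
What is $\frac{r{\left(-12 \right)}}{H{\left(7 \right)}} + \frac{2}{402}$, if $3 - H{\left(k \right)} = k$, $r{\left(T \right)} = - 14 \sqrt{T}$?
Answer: $\frac{1}{201} + 7 i \sqrt{3} \approx 0.0049751 + 12.124 i$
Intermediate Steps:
$H{\left(k \right)} = 3 - k$
$\frac{r{\left(-12 \right)}}{H{\left(7 \right)}} + \frac{2}{402} = \frac{\left(-14\right) \sqrt{-12}}{3 - 7} + \frac{2}{402} = \frac{\left(-14\right) 2 i \sqrt{3}}{3 - 7} + 2 \cdot \frac{1}{402} = \frac{\left(-28\right) i \sqrt{3}}{-4} + \frac{1}{201} = - 28 i \sqrt{3} \left(- \frac{1}{4}\right) + \frac{1}{201} = 7 i \sqrt{3} + \frac{1}{201} = \frac{1}{201} + 7 i \sqrt{3}$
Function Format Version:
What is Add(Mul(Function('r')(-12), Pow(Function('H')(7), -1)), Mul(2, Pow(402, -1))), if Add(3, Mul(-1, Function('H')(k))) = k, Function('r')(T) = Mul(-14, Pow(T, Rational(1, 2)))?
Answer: Add(Rational(1, 201), Mul(7, I, Pow(3, Rational(1, 2)))) ≈ Add(0.0049751, Mul(12.124, I))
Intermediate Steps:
Function('H')(k) = Add(3, Mul(-1, k))
Add(Mul(Function('r')(-12), Pow(Function('H')(7), -1)), Mul(2, Pow(402, -1))) = Add(Mul(Mul(-14, Pow(-12, Rational(1, 2))), Pow(Add(3, Mul(-1, 7)), -1)), Mul(2, Pow(402, -1))) = Add(Mul(Mul(-14, Mul(2, I, Pow(3, Rational(1, 2)))), Pow(Add(3, -7), -1)), Mul(2, Rational(1, 402))) = Add(Mul(Mul(-28, I, Pow(3, Rational(1, 2))), Pow(-4, -1)), Rational(1, 201)) = Add(Mul(Mul(-28, I, Pow(3, Rational(1, 2))), Rational(-1, 4)), Rational(1, 201)) = Add(Mul(7, I, Pow(3, Rational(1, 2))), Rational(1, 201)) = Add(Rational(1, 201), Mul(7, I, Pow(3, Rational(1, 2))))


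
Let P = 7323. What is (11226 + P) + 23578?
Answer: 42127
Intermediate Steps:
(11226 + P) + 23578 = (11226 + 7323) + 23578 = 18549 + 23578 = 42127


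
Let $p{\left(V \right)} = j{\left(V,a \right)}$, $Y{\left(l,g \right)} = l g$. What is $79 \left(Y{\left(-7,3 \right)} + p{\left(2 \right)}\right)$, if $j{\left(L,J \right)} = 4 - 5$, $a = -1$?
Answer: $-1738$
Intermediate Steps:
$j{\left(L,J \right)} = -1$
$Y{\left(l,g \right)} = g l$
$p{\left(V \right)} = -1$
$79 \left(Y{\left(-7,3 \right)} + p{\left(2 \right)}\right) = 79 \left(3 \left(-7\right) - 1\right) = 79 \left(-21 - 1\right) = 79 \left(-22\right) = -1738$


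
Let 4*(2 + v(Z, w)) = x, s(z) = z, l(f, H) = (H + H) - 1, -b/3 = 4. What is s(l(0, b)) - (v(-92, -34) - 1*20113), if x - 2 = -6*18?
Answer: 40233/2 ≈ 20117.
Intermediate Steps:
x = -106 (x = 2 - 6*18 = 2 - 108 = -106)
b = -12 (b = -3*4 = -12)
l(f, H) = -1 + 2*H (l(f, H) = 2*H - 1 = -1 + 2*H)
v(Z, w) = -57/2 (v(Z, w) = -2 + (¼)*(-106) = -2 - 53/2 = -57/2)
s(l(0, b)) - (v(-92, -34) - 1*20113) = (-1 + 2*(-12)) - (-57/2 - 1*20113) = (-1 - 24) - (-57/2 - 20113) = -25 - 1*(-40283/2) = -25 + 40283/2 = 40233/2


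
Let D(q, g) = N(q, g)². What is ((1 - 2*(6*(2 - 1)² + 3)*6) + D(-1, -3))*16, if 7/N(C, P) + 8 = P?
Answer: -206368/121 ≈ -1705.5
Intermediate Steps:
N(C, P) = 7/(-8 + P)
D(q, g) = 49/(-8 + g)² (D(q, g) = (7/(-8 + g))² = 49/(-8 + g)²)
((1 - 2*(6*(2 - 1)² + 3)*6) + D(-1, -3))*16 = ((1 - 2*(6*(2 - 1)² + 3)*6) + 49/(-8 - 3)²)*16 = ((1 - 2*(6*1² + 3)*6) + 49/(-11)²)*16 = ((1 - 2*(6*1 + 3)*6) + 49*(1/121))*16 = ((1 - 2*(6 + 3)*6) + 49/121)*16 = ((1 - 18*6) + 49/121)*16 = ((1 - 2*54) + 49/121)*16 = ((1 - 108) + 49/121)*16 = (-107 + 49/121)*16 = -12898/121*16 = -206368/121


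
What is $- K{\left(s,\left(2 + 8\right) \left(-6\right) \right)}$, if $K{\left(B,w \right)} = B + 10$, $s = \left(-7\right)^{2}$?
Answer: $-59$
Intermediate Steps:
$s = 49$
$K{\left(B,w \right)} = 10 + B$
$- K{\left(s,\left(2 + 8\right) \left(-6\right) \right)} = - (10 + 49) = \left(-1\right) 59 = -59$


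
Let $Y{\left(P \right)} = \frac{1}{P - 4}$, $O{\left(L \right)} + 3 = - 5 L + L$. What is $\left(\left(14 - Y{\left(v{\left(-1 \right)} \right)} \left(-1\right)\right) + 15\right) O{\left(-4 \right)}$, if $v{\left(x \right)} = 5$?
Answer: $390$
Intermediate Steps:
$O{\left(L \right)} = -3 - 4 L$ ($O{\left(L \right)} = -3 + \left(- 5 L + L\right) = -3 - 4 L$)
$Y{\left(P \right)} = \frac{1}{-4 + P}$
$\left(\left(14 - Y{\left(v{\left(-1 \right)} \right)} \left(-1\right)\right) + 15\right) O{\left(-4 \right)} = \left(\left(14 - \frac{1}{-4 + 5} \left(-1\right)\right) + 15\right) \left(-3 - -16\right) = \left(\left(14 - 1^{-1} \left(-1\right)\right) + 15\right) \left(-3 + 16\right) = \left(\left(14 - 1 \left(-1\right)\right) + 15\right) 13 = \left(\left(14 - -1\right) + 15\right) 13 = \left(\left(14 + 1\right) + 15\right) 13 = \left(15 + 15\right) 13 = 30 \cdot 13 = 390$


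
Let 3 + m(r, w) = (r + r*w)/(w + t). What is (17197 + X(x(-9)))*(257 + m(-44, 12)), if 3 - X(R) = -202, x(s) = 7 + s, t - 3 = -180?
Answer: 67206524/15 ≈ 4.4804e+6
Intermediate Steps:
t = -177 (t = 3 - 180 = -177)
X(R) = 205 (X(R) = 3 - 1*(-202) = 3 + 202 = 205)
m(r, w) = -3 + (r + r*w)/(-177 + w) (m(r, w) = -3 + (r + r*w)/(w - 177) = -3 + (r + r*w)/(-177 + w))
(17197 + X(x(-9)))*(257 + m(-44, 12)) = (17197 + 205)*(257 + (531 - 44 - 3*12 - 44*12)/(-177 + 12)) = 17402*(257 + (531 - 44 - 36 - 528)/(-165)) = 17402*(257 - 1/165*(-77)) = 17402*(257 + 7/15) = 17402*(3862/15) = 67206524/15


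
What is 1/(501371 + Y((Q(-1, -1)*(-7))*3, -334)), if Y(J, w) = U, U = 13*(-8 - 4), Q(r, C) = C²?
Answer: 1/501215 ≈ 1.9952e-6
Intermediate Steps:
U = -156 (U = 13*(-12) = -156)
Y(J, w) = -156
1/(501371 + Y((Q(-1, -1)*(-7))*3, -334)) = 1/(501371 - 156) = 1/501215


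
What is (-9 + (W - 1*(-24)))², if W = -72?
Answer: 3249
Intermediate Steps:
(-9 + (W - 1*(-24)))² = (-9 + (-72 - 1*(-24)))² = (-9 + (-72 + 24))² = (-9 - 48)² = (-57)² = 3249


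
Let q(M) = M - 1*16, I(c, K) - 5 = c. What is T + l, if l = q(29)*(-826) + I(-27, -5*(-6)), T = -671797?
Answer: -682557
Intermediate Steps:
I(c, K) = 5 + c
q(M) = -16 + M (q(M) = M - 16 = -16 + M)
l = -10760 (l = (-16 + 29)*(-826) + (5 - 27) = 13*(-826) - 22 = -10738 - 22 = -10760)
T + l = -671797 - 10760 = -682557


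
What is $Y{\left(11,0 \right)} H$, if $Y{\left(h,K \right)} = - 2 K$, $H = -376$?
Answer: $0$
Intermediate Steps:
$Y{\left(11,0 \right)} H = \left(-2\right) 0 \left(-376\right) = 0 \left(-376\right) = 0$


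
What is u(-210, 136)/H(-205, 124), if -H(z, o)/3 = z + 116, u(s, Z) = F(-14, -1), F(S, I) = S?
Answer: -14/267 ≈ -0.052434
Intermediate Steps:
u(s, Z) = -14
H(z, o) = -348 - 3*z (H(z, o) = -3*(z + 116) = -3*(116 + z) = -348 - 3*z)
u(-210, 136)/H(-205, 124) = -14/(-348 - 3*(-205)) = -14/(-348 + 615) = -14/267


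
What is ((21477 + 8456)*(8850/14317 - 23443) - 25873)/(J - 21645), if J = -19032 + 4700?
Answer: 10046621006814/515082709 ≈ 19505.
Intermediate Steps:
J = -14332
((21477 + 8456)*(8850/14317 - 23443) - 25873)/(J - 21645) = ((21477 + 8456)*(8850/14317 - 23443) - 25873)/(-14332 - 21645) = (29933*(8850*(1/14317) - 23443) - 25873)/(-35977) = (29933*(8850/14317 - 23443) - 25873)*(-1/35977) = (29933*(-335624581/14317) - 25873)*(-1/35977) = (-10046250583073/14317 - 25873)*(-1/35977) = -10046621006814/14317*(-1/35977) = 10046621006814/515082709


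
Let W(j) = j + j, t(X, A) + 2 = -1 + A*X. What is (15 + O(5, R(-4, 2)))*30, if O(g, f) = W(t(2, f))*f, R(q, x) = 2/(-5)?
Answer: 2706/5 ≈ 541.20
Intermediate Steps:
t(X, A) = -3 + A*X (t(X, A) = -2 + (-1 + A*X) = -3 + A*X)
R(q, x) = -⅖ (R(q, x) = 2*(-⅕) = -⅖)
W(j) = 2*j
O(g, f) = f*(-6 + 4*f) (O(g, f) = (2*(-3 + f*2))*f = (2*(-3 + 2*f))*f = (-6 + 4*f)*f = f*(-6 + 4*f))
(15 + O(5, R(-4, 2)))*30 = (15 + 2*(-⅖)*(-3 + 2*(-⅖)))*30 = (15 + 2*(-⅖)*(-3 - ⅘))*30 = (15 + 2*(-⅖)*(-19/5))*30 = (15 + 76/25)*30 = (451/25)*30 = 2706/5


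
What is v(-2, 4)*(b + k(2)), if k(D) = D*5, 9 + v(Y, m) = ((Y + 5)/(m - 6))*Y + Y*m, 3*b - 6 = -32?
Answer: -56/3 ≈ -18.667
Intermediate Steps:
b = -26/3 (b = 2 + (⅓)*(-32) = 2 - 32/3 = -26/3 ≈ -8.6667)
v(Y, m) = -9 + Y*m + Y*(5 + Y)/(-6 + m) (v(Y, m) = -9 + (((Y + 5)/(m - 6))*Y + Y*m) = -9 + (((5 + Y)/(-6 + m))*Y + Y*m) = -9 + (Y*(5 + Y)/(-6 + m) + Y*m) = -9 + (Y*m + Y*(5 + Y)/(-6 + m)) = -9 + Y*m + Y*(5 + Y)/(-6 + m))
k(D) = 5*D
v(-2, 4)*(b + k(2)) = ((54 + (-2)² - 9*4 + 5*(-2) - 2*4² - 6*(-2)*4)/(-6 + 4))*(-26/3 + 5*2) = ((54 + 4 - 36 - 10 - 2*16 + 48)/(-2))*(-26/3 + 10) = -(54 + 4 - 36 - 10 - 32 + 48)/2*(4/3) = -½*28*(4/3) = -14*4/3 = -56/3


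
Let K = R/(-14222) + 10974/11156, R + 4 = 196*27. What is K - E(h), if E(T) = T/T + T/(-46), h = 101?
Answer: 824498910/456149317 ≈ 1.8075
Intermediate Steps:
R = 5288 (R = -4 + 196*27 = -4 + 5292 = 5288)
E(T) = 1 - T/46 (E(T) = 1 + T*(-1/46) = 1 - T/46)
K = 24269825/39665158 (K = 5288/(-14222) + 10974/11156 = 5288*(-1/14222) + 10974*(1/11156) = -2644/7111 + 5487/5578 = 24269825/39665158 ≈ 0.61187)
K - E(h) = 24269825/39665158 - (1 - 1/46*101) = 24269825/39665158 - (1 - 101/46) = 24269825/39665158 - 1*(-55/46) = 24269825/39665158 + 55/46 = 824498910/456149317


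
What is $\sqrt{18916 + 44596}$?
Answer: $2 \sqrt{15878} \approx 252.02$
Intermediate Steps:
$\sqrt{18916 + 44596} = \sqrt{63512} = 2 \sqrt{15878}$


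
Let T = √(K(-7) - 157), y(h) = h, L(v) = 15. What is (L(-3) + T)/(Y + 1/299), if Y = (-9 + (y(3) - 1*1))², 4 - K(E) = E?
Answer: 1495/4884 + 299*I*√146/14652 ≈ 0.3061 + 0.24658*I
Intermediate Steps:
K(E) = 4 - E
T = I*√146 (T = √((4 - 1*(-7)) - 157) = √((4 + 7) - 157) = √(11 - 157) = √(-146) = I*√146 ≈ 12.083*I)
Y = 49 (Y = (-9 + (3 - 1*1))² = (-9 + (3 - 1))² = (-9 + 2)² = (-7)² = 49)
(L(-3) + T)/(Y + 1/299) = (15 + I*√146)/(49 + 1/299) = (15 + I*√146)/(14652/299) = (15 + I*√146)*(299/14652) = 1495/4884 + 299*I*√146/14652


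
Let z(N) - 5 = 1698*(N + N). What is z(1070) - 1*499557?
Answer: 3134168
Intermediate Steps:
z(N) = 5 + 3396*N (z(N) = 5 + 1698*(N + N) = 5 + 1698*(2*N) = 5 + 3396*N)
z(1070) - 1*499557 = (5 + 3396*1070) - 1*499557 = (5 + 3633720) - 499557 = 3633725 - 499557 = 3134168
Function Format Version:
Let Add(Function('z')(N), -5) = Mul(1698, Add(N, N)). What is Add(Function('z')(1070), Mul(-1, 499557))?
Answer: 3134168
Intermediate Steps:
Function('z')(N) = Add(5, Mul(3396, N)) (Function('z')(N) = Add(5, Mul(1698, Add(N, N))) = Add(5, Mul(1698, Mul(2, N))) = Add(5, Mul(3396, N)))
Add(Function('z')(1070), Mul(-1, 499557)) = Add(Add(5, Mul(3396, 1070)), Mul(-1, 499557)) = Add(Add(5, 3633720), -499557) = Add(3633725, -499557) = 3134168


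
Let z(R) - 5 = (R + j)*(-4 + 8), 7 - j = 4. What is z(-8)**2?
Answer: 225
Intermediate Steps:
j = 3 (j = 7 - 1*4 = 7 - 4 = 3)
z(R) = 17 + 4*R (z(R) = 5 + (R + 3)*(-4 + 8) = 5 + (3 + R)*4 = 5 + (12 + 4*R) = 17 + 4*R)
z(-8)**2 = (17 + 4*(-8))**2 = (17 - 32)**2 = (-15)**2 = 225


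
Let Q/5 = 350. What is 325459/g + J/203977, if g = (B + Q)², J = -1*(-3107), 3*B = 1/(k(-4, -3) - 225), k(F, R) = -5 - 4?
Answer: 37404475309766279/307844085946964977 ≈ 0.12150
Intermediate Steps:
k(F, R) = -9
Q = 1750 (Q = 5*350 = 1750)
B = -1/702 (B = 1/(3*(-9 - 225)) = (⅓)/(-234) = (⅓)*(-1/234) = -1/702 ≈ -0.0014245)
J = 3107
g = 1509209793001/492804 (g = (-1/702 + 1750)² = (1228499/702)² = 1509209793001/492804 ≈ 3.0625e+6)
325459/g + J/203977 = 325459/(1509209793001/492804) + 3107/203977 = 325459*(492804/1509209793001) + 3107*(1/203977) = 160387497036/1509209793001 + 3107/203977 = 37404475309766279/307844085946964977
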